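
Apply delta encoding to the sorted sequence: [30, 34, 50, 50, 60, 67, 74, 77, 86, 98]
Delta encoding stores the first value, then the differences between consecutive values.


First value: 30
Deltas:
  34 - 30 = 4
  50 - 34 = 16
  50 - 50 = 0
  60 - 50 = 10
  67 - 60 = 7
  74 - 67 = 7
  77 - 74 = 3
  86 - 77 = 9
  98 - 86 = 12


Delta encoded: [30, 4, 16, 0, 10, 7, 7, 3, 9, 12]


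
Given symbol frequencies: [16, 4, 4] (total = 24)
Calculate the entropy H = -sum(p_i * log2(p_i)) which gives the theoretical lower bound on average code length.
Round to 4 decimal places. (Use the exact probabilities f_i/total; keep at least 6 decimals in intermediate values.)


Per-symbol terms -p_i * log2(p_i) with p_i = f_i/24:
  p = 16/24 = 0.666667: log2(p) = -0.584963, -p*log2(p) = 0.389975
  p = 4/24 = 0.166667: log2(p) = -2.584963, -p*log2(p) = 0.430827
  p = 4/24 = 0.166667: log2(p) = -2.584963, -p*log2(p) = 0.430827
H = 0.389975 + 0.430827 + 0.430827 = 1.251629

H = 1.2516 bits/symbol


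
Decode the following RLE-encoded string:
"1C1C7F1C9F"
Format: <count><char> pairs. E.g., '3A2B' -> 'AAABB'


Expanding each <count><char> pair:
  1C -> 'C'
  1C -> 'C'
  7F -> 'FFFFFFF'
  1C -> 'C'
  9F -> 'FFFFFFFFF'

Decoded = CCFFFFFFFCFFFFFFFFF


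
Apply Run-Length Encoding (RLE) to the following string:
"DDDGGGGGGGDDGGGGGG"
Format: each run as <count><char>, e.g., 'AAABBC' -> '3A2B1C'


Scanning runs left to right:
  i=0: run of 'D' x 3 -> '3D'
  i=3: run of 'G' x 7 -> '7G'
  i=10: run of 'D' x 2 -> '2D'
  i=12: run of 'G' x 6 -> '6G'

RLE = 3D7G2D6G


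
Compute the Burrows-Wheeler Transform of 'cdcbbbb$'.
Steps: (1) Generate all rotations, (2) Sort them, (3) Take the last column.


Rotations (sorted):
  0: $cdcbbbb -> last char: b
  1: b$cdcbbb -> last char: b
  2: bb$cdcbb -> last char: b
  3: bbb$cdcb -> last char: b
  4: bbbb$cdc -> last char: c
  5: cbbbb$cd -> last char: d
  6: cdcbbbb$ -> last char: $
  7: dcbbbb$c -> last char: c


BWT = bbbbcd$c


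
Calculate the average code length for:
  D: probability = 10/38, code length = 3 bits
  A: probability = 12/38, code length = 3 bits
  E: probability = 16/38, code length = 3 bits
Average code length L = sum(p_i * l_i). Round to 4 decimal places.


Weighted contributions p_i * l_i:
  D: (10/38) * 3 = 30/38
  A: (12/38) * 3 = 36/38
  E: (16/38) * 3 = 48/38
Sum = (30 + 36 + 48)/38 = 114/38

L = 114/38 = 3.0000 bits/symbol


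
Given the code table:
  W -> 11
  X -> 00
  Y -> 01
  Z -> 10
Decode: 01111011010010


Decoding:
01 -> Y
11 -> W
10 -> Z
11 -> W
01 -> Y
00 -> X
10 -> Z


Result: YWZWYXZ


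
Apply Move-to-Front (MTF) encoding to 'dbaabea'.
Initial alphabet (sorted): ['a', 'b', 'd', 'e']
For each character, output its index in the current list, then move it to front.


MTF encoding:
'd': index 2 in ['a', 'b', 'd', 'e'] -> ['d', 'a', 'b', 'e']
'b': index 2 in ['d', 'a', 'b', 'e'] -> ['b', 'd', 'a', 'e']
'a': index 2 in ['b', 'd', 'a', 'e'] -> ['a', 'b', 'd', 'e']
'a': index 0 in ['a', 'b', 'd', 'e'] -> ['a', 'b', 'd', 'e']
'b': index 1 in ['a', 'b', 'd', 'e'] -> ['b', 'a', 'd', 'e']
'e': index 3 in ['b', 'a', 'd', 'e'] -> ['e', 'b', 'a', 'd']
'a': index 2 in ['e', 'b', 'a', 'd'] -> ['a', 'e', 'b', 'd']


Output: [2, 2, 2, 0, 1, 3, 2]


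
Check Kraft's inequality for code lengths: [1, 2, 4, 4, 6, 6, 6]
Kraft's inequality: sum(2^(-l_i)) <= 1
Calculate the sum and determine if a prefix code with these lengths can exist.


Sum = 2^(-1) + 2^(-2) + 2^(-4) + 2^(-4) + 2^(-6) + 2^(-6) + 2^(-6)
    = 0.5 + 0.25 + 0.0625 + 0.0625 + 0.015625 + 0.015625 + 0.015625
    = 59/64 = 0.921875
Since 0.921875 <= 1, Kraft's inequality IS satisfied.
A prefix code with these lengths CAN exist.

Kraft sum = 0.921875. Satisfied.


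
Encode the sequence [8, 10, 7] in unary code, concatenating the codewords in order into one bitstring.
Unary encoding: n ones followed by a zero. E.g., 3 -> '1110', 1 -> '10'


Encode each number as n ones followed by a terminating 0:
  8 -> 111111110 (9 bits)
  10 -> 11111111110 (11 bits)
  7 -> 11111110 (8 bits)
Total length = 9 + 11 + 8 = 28 bits.

Unary([8, 10, 7]) = 1111111101111111111011111110 (28 bits)


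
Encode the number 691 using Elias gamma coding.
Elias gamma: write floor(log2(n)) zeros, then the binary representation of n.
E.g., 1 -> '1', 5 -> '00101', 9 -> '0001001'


num_bits = floor(log2(691)) + 1 = 10
leading_zeros = num_bits - 1 = 9
binary(691) = 1010110011

Elias gamma(691) = '000000000' + '1010110011' = 0000000001010110011 (19 bits)


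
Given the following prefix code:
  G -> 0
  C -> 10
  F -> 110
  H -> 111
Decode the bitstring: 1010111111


Decoding step by step:
Bits 10 -> C
Bits 10 -> C
Bits 111 -> H
Bits 111 -> H


Decoded message: CCHH


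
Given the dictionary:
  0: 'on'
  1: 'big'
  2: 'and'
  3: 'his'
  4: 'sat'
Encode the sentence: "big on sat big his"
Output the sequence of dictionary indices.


Look up each word in the dictionary:
  'big' -> 1
  'on' -> 0
  'sat' -> 4
  'big' -> 1
  'his' -> 3

Encoded: [1, 0, 4, 1, 3]


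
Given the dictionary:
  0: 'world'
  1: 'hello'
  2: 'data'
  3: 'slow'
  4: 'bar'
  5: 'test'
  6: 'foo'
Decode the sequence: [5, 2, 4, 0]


Look up each index in the dictionary:
  5 -> 'test'
  2 -> 'data'
  4 -> 'bar'
  0 -> 'world'

Decoded: "test data bar world"


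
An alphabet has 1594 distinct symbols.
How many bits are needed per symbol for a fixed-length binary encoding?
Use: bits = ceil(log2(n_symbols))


log2(1594) = 10.6384
Bracket: 2^10 = 1024 < 1594 <= 2^11 = 2048
So ceil(log2(1594)) = 11

bits = ceil(log2(1594)) = ceil(10.6384) = 11 bits


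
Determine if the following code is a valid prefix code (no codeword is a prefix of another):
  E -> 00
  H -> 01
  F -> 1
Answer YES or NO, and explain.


Checking each pair (does one codeword prefix another?):
  E='00' vs H='01': no prefix
  E='00' vs F='1': no prefix
  H='01' vs E='00': no prefix
  H='01' vs F='1': no prefix
  F='1' vs E='00': no prefix
  F='1' vs H='01': no prefix
No violation found over all pairs.

YES -- this is a valid prefix code. No codeword is a prefix of any other codeword.


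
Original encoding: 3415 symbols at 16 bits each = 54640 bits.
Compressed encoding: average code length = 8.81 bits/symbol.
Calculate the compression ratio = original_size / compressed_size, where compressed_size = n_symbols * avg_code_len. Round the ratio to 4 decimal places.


original_size = n_symbols * orig_bits = 3415 * 16 = 54640 bits
compressed_size = n_symbols * avg_code_len = 3415 * 8.81 = 30086.15 bits
ratio = original_size / compressed_size = 54640 / 30086.15 = 1.8161

Compression ratio = 1.8161


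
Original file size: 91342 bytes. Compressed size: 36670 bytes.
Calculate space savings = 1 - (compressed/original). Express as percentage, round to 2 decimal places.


ratio = compressed/original = 36670/91342 = 0.401458
savings = 1 - ratio = 1 - 0.401458 = 0.598542
as a percentage: 0.598542 * 100 = 59.85%

Space savings = 1 - 36670/91342 = 59.85%


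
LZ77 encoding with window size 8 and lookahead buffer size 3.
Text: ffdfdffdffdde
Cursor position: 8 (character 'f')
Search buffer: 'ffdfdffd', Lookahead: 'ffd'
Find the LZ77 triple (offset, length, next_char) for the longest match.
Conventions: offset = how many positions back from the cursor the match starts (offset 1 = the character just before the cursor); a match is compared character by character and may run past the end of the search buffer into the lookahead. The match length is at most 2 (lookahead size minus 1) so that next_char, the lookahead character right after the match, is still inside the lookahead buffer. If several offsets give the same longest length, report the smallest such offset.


Try each offset into the search buffer:
  offset=1 (pos 7, char 'd'): match length 0
  offset=2 (pos 6, char 'f'): match length 1
  offset=3 (pos 5, char 'f'): match length 2
  offset=4 (pos 4, char 'd'): match length 0
  offset=5 (pos 3, char 'f'): match length 1
  offset=6 (pos 2, char 'd'): match length 0
  offset=7 (pos 1, char 'f'): match length 1
  offset=8 (pos 0, char 'f'): match length 2
Longest match has length 2, found at offsets 3, 8; take the smallest, offset 3.
next_char = character at position 8 + 2 = 10 -> 'd'

Best match: offset=3, length=2 (matching 'ff' starting at position 5)
LZ77 triple: (3, 2, 'd')


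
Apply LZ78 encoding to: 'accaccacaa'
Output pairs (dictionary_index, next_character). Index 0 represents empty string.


LZ78 encoding steps:
Dictionary: {0: ''}
Step 1: w='' (idx 0), next='a' -> output (0, 'a'), add 'a' as idx 1
Step 2: w='' (idx 0), next='c' -> output (0, 'c'), add 'c' as idx 2
Step 3: w='c' (idx 2), next='a' -> output (2, 'a'), add 'ca' as idx 3
Step 4: w='c' (idx 2), next='c' -> output (2, 'c'), add 'cc' as idx 4
Step 5: w='a' (idx 1), next='c' -> output (1, 'c'), add 'ac' as idx 5
Step 6: w='a' (idx 1), next='a' -> output (1, 'a'), add 'aa' as idx 6


Encoded: [(0, 'a'), (0, 'c'), (2, 'a'), (2, 'c'), (1, 'c'), (1, 'a')]


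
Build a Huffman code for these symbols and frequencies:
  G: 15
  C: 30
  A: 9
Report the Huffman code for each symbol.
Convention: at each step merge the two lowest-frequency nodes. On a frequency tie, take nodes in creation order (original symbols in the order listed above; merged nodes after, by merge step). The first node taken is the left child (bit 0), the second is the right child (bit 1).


Huffman tree construction:
Step 1: Merge A(9) + G(15) = 24
Step 2: Merge (A+G)(24) + C(30) = 54
Read each symbol's code off the tree from the root (left child = 0, right child = 1).

Codes:
  G: 01 (length 2)
  C: 1 (length 1)
  A: 00 (length 2)
Average code length: 78/54 = 1.4444 bits/symbol


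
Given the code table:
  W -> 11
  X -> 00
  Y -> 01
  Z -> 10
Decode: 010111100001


Decoding:
01 -> Y
01 -> Y
11 -> W
10 -> Z
00 -> X
01 -> Y


Result: YYWZXY


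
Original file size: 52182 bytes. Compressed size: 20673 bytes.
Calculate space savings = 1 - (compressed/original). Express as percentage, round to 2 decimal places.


ratio = compressed/original = 20673/52182 = 0.396171
savings = 1 - ratio = 1 - 0.396171 = 0.603829
as a percentage: 0.603829 * 100 = 60.38%

Space savings = 1 - 20673/52182 = 60.38%


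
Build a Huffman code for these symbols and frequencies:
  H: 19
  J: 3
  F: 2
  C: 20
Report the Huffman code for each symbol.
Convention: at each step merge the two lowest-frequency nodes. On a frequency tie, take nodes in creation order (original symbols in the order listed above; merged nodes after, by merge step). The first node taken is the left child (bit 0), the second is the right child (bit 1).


Huffman tree construction:
Step 1: Merge F(2) + J(3) = 5
Step 2: Merge (F+J)(5) + H(19) = 24
Step 3: Merge C(20) + ((F+J)+H)(24) = 44
Read each symbol's code off the tree from the root (left child = 0, right child = 1).

Codes:
  H: 11 (length 2)
  J: 101 (length 3)
  F: 100 (length 3)
  C: 0 (length 1)
Average code length: 73/44 = 1.6591 bits/symbol


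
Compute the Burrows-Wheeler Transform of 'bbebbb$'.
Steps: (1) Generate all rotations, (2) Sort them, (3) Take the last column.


Rotations (sorted):
  0: $bbebbb -> last char: b
  1: b$bbebb -> last char: b
  2: bb$bbeb -> last char: b
  3: bbb$bbe -> last char: e
  4: bbebbb$ -> last char: $
  5: bebbb$b -> last char: b
  6: ebbb$bb -> last char: b


BWT = bbbe$bb


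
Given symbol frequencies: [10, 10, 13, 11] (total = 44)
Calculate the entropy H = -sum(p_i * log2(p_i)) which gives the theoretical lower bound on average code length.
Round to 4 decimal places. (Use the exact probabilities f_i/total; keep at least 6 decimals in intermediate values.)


Per-symbol terms -p_i * log2(p_i) with p_i = f_i/44:
  p = 10/44 = 0.227273: log2(p) = -2.137504, -p*log2(p) = 0.485796
  p = 10/44 = 0.227273: log2(p) = -2.137504, -p*log2(p) = 0.485796
  p = 13/44 = 0.295455: log2(p) = -1.758992, -p*log2(p) = 0.519702
  p = 11/44 = 0.250000: log2(p) = -2.000000, -p*log2(p) = 0.500000
H = 0.485796 + 0.485796 + 0.519702 + 0.500000 = 1.991294

H = 1.9913 bits/symbol


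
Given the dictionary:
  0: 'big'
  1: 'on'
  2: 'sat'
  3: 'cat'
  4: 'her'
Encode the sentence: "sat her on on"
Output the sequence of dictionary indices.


Look up each word in the dictionary:
  'sat' -> 2
  'her' -> 4
  'on' -> 1
  'on' -> 1

Encoded: [2, 4, 1, 1]


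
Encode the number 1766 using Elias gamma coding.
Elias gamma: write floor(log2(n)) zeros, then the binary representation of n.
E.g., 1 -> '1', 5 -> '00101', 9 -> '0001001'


num_bits = floor(log2(1766)) + 1 = 11
leading_zeros = num_bits - 1 = 10
binary(1766) = 11011100110

Elias gamma(1766) = '0000000000' + '11011100110' = 000000000011011100110 (21 bits)


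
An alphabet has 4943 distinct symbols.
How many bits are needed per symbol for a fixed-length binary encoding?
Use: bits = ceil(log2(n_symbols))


log2(4943) = 12.2712
Bracket: 2^12 = 4096 < 4943 <= 2^13 = 8192
So ceil(log2(4943)) = 13

bits = ceil(log2(4943)) = ceil(12.2712) = 13 bits


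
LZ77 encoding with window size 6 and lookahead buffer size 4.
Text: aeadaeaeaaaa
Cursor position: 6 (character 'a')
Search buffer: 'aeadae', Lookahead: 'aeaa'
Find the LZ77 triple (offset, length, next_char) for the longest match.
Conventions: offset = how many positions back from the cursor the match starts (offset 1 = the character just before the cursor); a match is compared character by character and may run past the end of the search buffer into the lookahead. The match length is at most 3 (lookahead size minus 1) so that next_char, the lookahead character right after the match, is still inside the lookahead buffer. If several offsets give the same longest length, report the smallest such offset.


Try each offset into the search buffer:
  offset=1 (pos 5, char 'e'): match length 0
  offset=2 (pos 4, char 'a'): match length 3
  offset=3 (pos 3, char 'd'): match length 0
  offset=4 (pos 2, char 'a'): match length 1
  offset=5 (pos 1, char 'e'): match length 0
  offset=6 (pos 0, char 'a'): match length 3
Longest match has length 3, found at offsets 2, 6; take the smallest, offset 2.
next_char = character at position 6 + 3 = 9 -> 'a'

Best match: offset=2, length=3 (matching 'aea' starting at position 4)
LZ77 triple: (2, 3, 'a')


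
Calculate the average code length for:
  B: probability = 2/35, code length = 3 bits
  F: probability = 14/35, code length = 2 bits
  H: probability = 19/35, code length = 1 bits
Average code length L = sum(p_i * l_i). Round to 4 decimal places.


Weighted contributions p_i * l_i:
  B: (2/35) * 3 = 6/35
  F: (14/35) * 2 = 28/35
  H: (19/35) * 1 = 19/35
Sum = (6 + 28 + 19)/35 = 53/35

L = 53/35 = 1.5143 bits/symbol


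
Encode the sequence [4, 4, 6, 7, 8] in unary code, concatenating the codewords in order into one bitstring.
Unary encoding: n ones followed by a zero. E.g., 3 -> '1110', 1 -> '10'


Encode each number as n ones followed by a terminating 0:
  4 -> 11110 (5 bits)
  4 -> 11110 (5 bits)
  6 -> 1111110 (7 bits)
  7 -> 11111110 (8 bits)
  8 -> 111111110 (9 bits)
Total length = 5 + 5 + 7 + 8 + 9 = 34 bits.

Unary([4, 4, 6, 7, 8]) = 1111011110111111011111110111111110 (34 bits)


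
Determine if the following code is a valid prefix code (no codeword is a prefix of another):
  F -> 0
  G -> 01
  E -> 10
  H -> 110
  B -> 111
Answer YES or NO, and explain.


Checking each pair (does one codeword prefix another?):
  F='0' vs G='01': prefix -- VIOLATION

NO -- this is NOT a valid prefix code. F (0) is a prefix of G (01).


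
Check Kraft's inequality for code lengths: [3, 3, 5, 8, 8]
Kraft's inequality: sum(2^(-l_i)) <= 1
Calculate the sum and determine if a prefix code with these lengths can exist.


Sum = 2^(-3) + 2^(-3) + 2^(-5) + 2^(-8) + 2^(-8)
    = 0.125 + 0.125 + 0.03125 + 0.00390625 + 0.00390625
    = 74/256 = 0.2890625
Since 0.2890625 <= 1, Kraft's inequality IS satisfied.
A prefix code with these lengths CAN exist.

Kraft sum = 0.2890625. Satisfied.


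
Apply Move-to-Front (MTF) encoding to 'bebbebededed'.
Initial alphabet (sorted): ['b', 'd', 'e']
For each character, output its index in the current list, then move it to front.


MTF encoding:
'b': index 0 in ['b', 'd', 'e'] -> ['b', 'd', 'e']
'e': index 2 in ['b', 'd', 'e'] -> ['e', 'b', 'd']
'b': index 1 in ['e', 'b', 'd'] -> ['b', 'e', 'd']
'b': index 0 in ['b', 'e', 'd'] -> ['b', 'e', 'd']
'e': index 1 in ['b', 'e', 'd'] -> ['e', 'b', 'd']
'b': index 1 in ['e', 'b', 'd'] -> ['b', 'e', 'd']
'e': index 1 in ['b', 'e', 'd'] -> ['e', 'b', 'd']
'd': index 2 in ['e', 'b', 'd'] -> ['d', 'e', 'b']
'e': index 1 in ['d', 'e', 'b'] -> ['e', 'd', 'b']
'd': index 1 in ['e', 'd', 'b'] -> ['d', 'e', 'b']
'e': index 1 in ['d', 'e', 'b'] -> ['e', 'd', 'b']
'd': index 1 in ['e', 'd', 'b'] -> ['d', 'e', 'b']


Output: [0, 2, 1, 0, 1, 1, 1, 2, 1, 1, 1, 1]


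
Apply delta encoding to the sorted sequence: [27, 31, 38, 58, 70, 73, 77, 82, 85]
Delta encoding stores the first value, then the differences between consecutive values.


First value: 27
Deltas:
  31 - 27 = 4
  38 - 31 = 7
  58 - 38 = 20
  70 - 58 = 12
  73 - 70 = 3
  77 - 73 = 4
  82 - 77 = 5
  85 - 82 = 3


Delta encoded: [27, 4, 7, 20, 12, 3, 4, 5, 3]


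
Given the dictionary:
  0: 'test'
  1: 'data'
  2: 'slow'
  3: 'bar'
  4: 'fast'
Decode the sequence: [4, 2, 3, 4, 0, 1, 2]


Look up each index in the dictionary:
  4 -> 'fast'
  2 -> 'slow'
  3 -> 'bar'
  4 -> 'fast'
  0 -> 'test'
  1 -> 'data'
  2 -> 'slow'

Decoded: "fast slow bar fast test data slow"


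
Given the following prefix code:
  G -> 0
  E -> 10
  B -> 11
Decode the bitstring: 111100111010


Decoding step by step:
Bits 11 -> B
Bits 11 -> B
Bits 0 -> G
Bits 0 -> G
Bits 11 -> B
Bits 10 -> E
Bits 10 -> E


Decoded message: BBGGBEE


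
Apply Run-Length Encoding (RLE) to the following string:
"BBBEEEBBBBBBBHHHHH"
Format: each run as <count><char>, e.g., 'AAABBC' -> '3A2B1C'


Scanning runs left to right:
  i=0: run of 'B' x 3 -> '3B'
  i=3: run of 'E' x 3 -> '3E'
  i=6: run of 'B' x 7 -> '7B'
  i=13: run of 'H' x 5 -> '5H'

RLE = 3B3E7B5H


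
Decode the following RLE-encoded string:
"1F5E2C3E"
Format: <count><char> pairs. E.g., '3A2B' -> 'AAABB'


Expanding each <count><char> pair:
  1F -> 'F'
  5E -> 'EEEEE'
  2C -> 'CC'
  3E -> 'EEE'

Decoded = FEEEEECCEEE


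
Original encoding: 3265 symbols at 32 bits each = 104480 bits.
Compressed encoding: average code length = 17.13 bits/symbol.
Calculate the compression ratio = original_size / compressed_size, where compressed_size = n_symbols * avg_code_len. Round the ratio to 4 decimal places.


original_size = n_symbols * orig_bits = 3265 * 32 = 104480 bits
compressed_size = n_symbols * avg_code_len = 3265 * 17.13 = 55929.45 bits
ratio = original_size / compressed_size = 104480 / 55929.45 = 1.8681

Compression ratio = 1.8681


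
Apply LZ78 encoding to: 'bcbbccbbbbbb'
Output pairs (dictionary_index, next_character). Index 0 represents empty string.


LZ78 encoding steps:
Dictionary: {0: ''}
Step 1: w='' (idx 0), next='b' -> output (0, 'b'), add 'b' as idx 1
Step 2: w='' (idx 0), next='c' -> output (0, 'c'), add 'c' as idx 2
Step 3: w='b' (idx 1), next='b' -> output (1, 'b'), add 'bb' as idx 3
Step 4: w='c' (idx 2), next='c' -> output (2, 'c'), add 'cc' as idx 4
Step 5: w='bb' (idx 3), next='b' -> output (3, 'b'), add 'bbb' as idx 5
Step 6: w='bbb' (idx 5), end of input -> output (5, '')


Encoded: [(0, 'b'), (0, 'c'), (1, 'b'), (2, 'c'), (3, 'b'), (5, '')]


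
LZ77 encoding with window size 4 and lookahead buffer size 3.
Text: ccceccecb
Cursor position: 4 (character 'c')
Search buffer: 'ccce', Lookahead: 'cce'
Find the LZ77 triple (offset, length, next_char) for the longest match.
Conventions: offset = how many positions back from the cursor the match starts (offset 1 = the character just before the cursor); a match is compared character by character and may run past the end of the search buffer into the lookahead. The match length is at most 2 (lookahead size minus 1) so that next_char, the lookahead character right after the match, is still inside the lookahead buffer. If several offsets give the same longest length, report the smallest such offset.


Try each offset into the search buffer:
  offset=1 (pos 3, char 'e'): match length 0
  offset=2 (pos 2, char 'c'): match length 1
  offset=3 (pos 1, char 'c'): match length 2
  offset=4 (pos 0, char 'c'): match length 2
Longest match has length 2, found at offsets 3, 4; take the smallest, offset 3.
next_char = character at position 4 + 2 = 6 -> 'e'

Best match: offset=3, length=2 (matching 'cc' starting at position 1)
LZ77 triple: (3, 2, 'e')


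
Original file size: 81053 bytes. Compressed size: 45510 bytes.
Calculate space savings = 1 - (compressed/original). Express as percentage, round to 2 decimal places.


ratio = compressed/original = 45510/81053 = 0.561484
savings = 1 - ratio = 1 - 0.561484 = 0.438516
as a percentage: 0.438516 * 100 = 43.85%

Space savings = 1 - 45510/81053 = 43.85%


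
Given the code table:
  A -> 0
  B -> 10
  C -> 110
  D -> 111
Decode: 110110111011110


Decoding:
110 -> C
110 -> C
111 -> D
0 -> A
111 -> D
10 -> B


Result: CCDADB


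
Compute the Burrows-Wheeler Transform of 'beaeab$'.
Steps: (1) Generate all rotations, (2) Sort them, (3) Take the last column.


Rotations (sorted):
  0: $beaeab -> last char: b
  1: ab$beae -> last char: e
  2: aeab$be -> last char: e
  3: b$beaea -> last char: a
  4: beaeab$ -> last char: $
  5: eab$bea -> last char: a
  6: eaeab$b -> last char: b


BWT = beea$ab


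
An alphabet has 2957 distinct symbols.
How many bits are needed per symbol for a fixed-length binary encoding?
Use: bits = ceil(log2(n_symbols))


log2(2957) = 11.5299
Bracket: 2^11 = 2048 < 2957 <= 2^12 = 4096
So ceil(log2(2957)) = 12

bits = ceil(log2(2957)) = ceil(11.5299) = 12 bits


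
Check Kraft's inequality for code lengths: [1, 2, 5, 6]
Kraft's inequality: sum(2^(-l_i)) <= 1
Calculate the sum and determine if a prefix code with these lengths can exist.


Sum = 2^(-1) + 2^(-2) + 2^(-5) + 2^(-6)
    = 0.5 + 0.25 + 0.03125 + 0.015625
    = 51/64 = 0.796875
Since 0.796875 <= 1, Kraft's inequality IS satisfied.
A prefix code with these lengths CAN exist.

Kraft sum = 0.796875. Satisfied.


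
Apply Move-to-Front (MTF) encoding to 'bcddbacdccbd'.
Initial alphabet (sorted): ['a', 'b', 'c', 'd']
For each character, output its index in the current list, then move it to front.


MTF encoding:
'b': index 1 in ['a', 'b', 'c', 'd'] -> ['b', 'a', 'c', 'd']
'c': index 2 in ['b', 'a', 'c', 'd'] -> ['c', 'b', 'a', 'd']
'd': index 3 in ['c', 'b', 'a', 'd'] -> ['d', 'c', 'b', 'a']
'd': index 0 in ['d', 'c', 'b', 'a'] -> ['d', 'c', 'b', 'a']
'b': index 2 in ['d', 'c', 'b', 'a'] -> ['b', 'd', 'c', 'a']
'a': index 3 in ['b', 'd', 'c', 'a'] -> ['a', 'b', 'd', 'c']
'c': index 3 in ['a', 'b', 'd', 'c'] -> ['c', 'a', 'b', 'd']
'd': index 3 in ['c', 'a', 'b', 'd'] -> ['d', 'c', 'a', 'b']
'c': index 1 in ['d', 'c', 'a', 'b'] -> ['c', 'd', 'a', 'b']
'c': index 0 in ['c', 'd', 'a', 'b'] -> ['c', 'd', 'a', 'b']
'b': index 3 in ['c', 'd', 'a', 'b'] -> ['b', 'c', 'd', 'a']
'd': index 2 in ['b', 'c', 'd', 'a'] -> ['d', 'b', 'c', 'a']


Output: [1, 2, 3, 0, 2, 3, 3, 3, 1, 0, 3, 2]


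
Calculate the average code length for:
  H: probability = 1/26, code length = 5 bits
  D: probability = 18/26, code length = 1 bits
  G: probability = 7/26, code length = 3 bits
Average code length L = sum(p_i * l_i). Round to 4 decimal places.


Weighted contributions p_i * l_i:
  H: (1/26) * 5 = 5/26
  D: (18/26) * 1 = 18/26
  G: (7/26) * 3 = 21/26
Sum = (5 + 18 + 21)/26 = 44/26

L = 44/26 = 1.6923 bits/symbol


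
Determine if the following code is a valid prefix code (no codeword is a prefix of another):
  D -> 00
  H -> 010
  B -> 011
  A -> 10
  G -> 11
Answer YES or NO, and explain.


Checking each pair (does one codeword prefix another?):
  D='00' vs H='010': no prefix
  D='00' vs B='011': no prefix
  D='00' vs A='10': no prefix
  D='00' vs G='11': no prefix
  H='010' vs D='00': no prefix
  H='010' vs B='011': no prefix
  H='010' vs A='10': no prefix
  H='010' vs G='11': no prefix
  B='011' vs D='00': no prefix
  B='011' vs H='010': no prefix
  B='011' vs A='10': no prefix
  B='011' vs G='11': no prefix
  A='10' vs D='00': no prefix
  A='10' vs H='010': no prefix
  A='10' vs B='011': no prefix
  A='10' vs G='11': no prefix
  G='11' vs D='00': no prefix
  G='11' vs H='010': no prefix
  G='11' vs B='011': no prefix
  G='11' vs A='10': no prefix
No violation found over all pairs.

YES -- this is a valid prefix code. No codeword is a prefix of any other codeword.


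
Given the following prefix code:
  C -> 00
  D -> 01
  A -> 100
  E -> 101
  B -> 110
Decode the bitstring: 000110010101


Decoding step by step:
Bits 00 -> C
Bits 01 -> D
Bits 100 -> A
Bits 101 -> E
Bits 01 -> D


Decoded message: CDAED


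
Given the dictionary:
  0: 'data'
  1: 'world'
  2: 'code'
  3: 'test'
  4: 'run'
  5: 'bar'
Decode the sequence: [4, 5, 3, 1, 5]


Look up each index in the dictionary:
  4 -> 'run'
  5 -> 'bar'
  3 -> 'test'
  1 -> 'world'
  5 -> 'bar'

Decoded: "run bar test world bar"


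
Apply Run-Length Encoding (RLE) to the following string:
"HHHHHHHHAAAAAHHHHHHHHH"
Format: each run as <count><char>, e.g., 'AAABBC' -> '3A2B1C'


Scanning runs left to right:
  i=0: run of 'H' x 8 -> '8H'
  i=8: run of 'A' x 5 -> '5A'
  i=13: run of 'H' x 9 -> '9H'

RLE = 8H5A9H


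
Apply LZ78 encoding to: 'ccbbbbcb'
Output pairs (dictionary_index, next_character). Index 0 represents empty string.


LZ78 encoding steps:
Dictionary: {0: ''}
Step 1: w='' (idx 0), next='c' -> output (0, 'c'), add 'c' as idx 1
Step 2: w='c' (idx 1), next='b' -> output (1, 'b'), add 'cb' as idx 2
Step 3: w='' (idx 0), next='b' -> output (0, 'b'), add 'b' as idx 3
Step 4: w='b' (idx 3), next='b' -> output (3, 'b'), add 'bb' as idx 4
Step 5: w='cb' (idx 2), end of input -> output (2, '')


Encoded: [(0, 'c'), (1, 'b'), (0, 'b'), (3, 'b'), (2, '')]


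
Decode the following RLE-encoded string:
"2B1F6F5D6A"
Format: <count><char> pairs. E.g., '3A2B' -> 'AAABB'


Expanding each <count><char> pair:
  2B -> 'BB'
  1F -> 'F'
  6F -> 'FFFFFF'
  5D -> 'DDDDD'
  6A -> 'AAAAAA'

Decoded = BBFFFFFFFDDDDDAAAAAA


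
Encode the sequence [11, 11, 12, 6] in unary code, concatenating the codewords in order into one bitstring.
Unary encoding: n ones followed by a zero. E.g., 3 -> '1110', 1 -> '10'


Encode each number as n ones followed by a terminating 0:
  11 -> 111111111110 (12 bits)
  11 -> 111111111110 (12 bits)
  12 -> 1111111111110 (13 bits)
  6 -> 1111110 (7 bits)
Total length = 12 + 12 + 13 + 7 = 44 bits.

Unary([11, 11, 12, 6]) = 11111111111011111111111011111111111101111110 (44 bits)


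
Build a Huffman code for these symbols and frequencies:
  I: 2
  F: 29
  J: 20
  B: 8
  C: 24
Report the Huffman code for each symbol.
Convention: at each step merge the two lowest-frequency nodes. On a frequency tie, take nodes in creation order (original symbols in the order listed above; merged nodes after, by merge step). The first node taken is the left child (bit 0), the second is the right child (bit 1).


Huffman tree construction:
Step 1: Merge I(2) + B(8) = 10
Step 2: Merge (I+B)(10) + J(20) = 30
Step 3: Merge C(24) + F(29) = 53
Step 4: Merge ((I+B)+J)(30) + (C+F)(53) = 83
Read each symbol's code off the tree from the root (left child = 0, right child = 1).

Codes:
  I: 000 (length 3)
  F: 11 (length 2)
  J: 01 (length 2)
  B: 001 (length 3)
  C: 10 (length 2)
Average code length: 176/83 = 2.1205 bits/symbol


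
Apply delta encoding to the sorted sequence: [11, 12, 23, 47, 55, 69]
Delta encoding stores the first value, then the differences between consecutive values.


First value: 11
Deltas:
  12 - 11 = 1
  23 - 12 = 11
  47 - 23 = 24
  55 - 47 = 8
  69 - 55 = 14


Delta encoded: [11, 1, 11, 24, 8, 14]


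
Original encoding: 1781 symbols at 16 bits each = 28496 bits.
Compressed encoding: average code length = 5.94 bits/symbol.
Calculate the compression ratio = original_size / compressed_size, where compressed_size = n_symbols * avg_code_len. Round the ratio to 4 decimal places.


original_size = n_symbols * orig_bits = 1781 * 16 = 28496 bits
compressed_size = n_symbols * avg_code_len = 1781 * 5.94 = 10579.14 bits
ratio = original_size / compressed_size = 28496 / 10579.14 = 2.6936

Compression ratio = 2.6936


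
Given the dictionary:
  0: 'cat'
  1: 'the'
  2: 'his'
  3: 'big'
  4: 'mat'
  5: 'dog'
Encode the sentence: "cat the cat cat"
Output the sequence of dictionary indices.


Look up each word in the dictionary:
  'cat' -> 0
  'the' -> 1
  'cat' -> 0
  'cat' -> 0

Encoded: [0, 1, 0, 0]


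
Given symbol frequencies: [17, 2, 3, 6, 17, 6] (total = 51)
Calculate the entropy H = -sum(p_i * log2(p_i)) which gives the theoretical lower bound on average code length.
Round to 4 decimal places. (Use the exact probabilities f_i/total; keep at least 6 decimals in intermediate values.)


Per-symbol terms -p_i * log2(p_i) with p_i = f_i/51:
  p = 17/51 = 0.333333: log2(p) = -1.584963, -p*log2(p) = 0.528321
  p = 2/51 = 0.039216: log2(p) = -4.672425, -p*log2(p) = 0.183232
  p = 3/51 = 0.058824: log2(p) = -4.087463, -p*log2(p) = 0.240439
  p = 6/51 = 0.117647: log2(p) = -3.087463, -p*log2(p) = 0.363231
  p = 17/51 = 0.333333: log2(p) = -1.584963, -p*log2(p) = 0.528321
  p = 6/51 = 0.117647: log2(p) = -3.087463, -p*log2(p) = 0.363231
H = 0.528321 + 0.183232 + 0.240439 + 0.363231 + 0.528321 + 0.363231 = 2.206775

H = 2.2068 bits/symbol


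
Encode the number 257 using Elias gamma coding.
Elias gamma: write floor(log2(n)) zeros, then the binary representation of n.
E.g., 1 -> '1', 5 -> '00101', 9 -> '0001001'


num_bits = floor(log2(257)) + 1 = 9
leading_zeros = num_bits - 1 = 8
binary(257) = 100000001

Elias gamma(257) = '00000000' + '100000001' = 00000000100000001 (17 bits)


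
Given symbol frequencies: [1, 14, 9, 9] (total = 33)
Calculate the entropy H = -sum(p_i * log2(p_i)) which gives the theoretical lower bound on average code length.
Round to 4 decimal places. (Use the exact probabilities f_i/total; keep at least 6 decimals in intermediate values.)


Per-symbol terms -p_i * log2(p_i) with p_i = f_i/33:
  p = 1/33 = 0.030303: log2(p) = -5.044394, -p*log2(p) = 0.152860
  p = 14/33 = 0.424242: log2(p) = -1.237039, -p*log2(p) = 0.524805
  p = 9/33 = 0.272727: log2(p) = -1.874469, -p*log2(p) = 0.511219
  p = 9/33 = 0.272727: log2(p) = -1.874469, -p*log2(p) = 0.511219
H = 0.152860 + 0.524805 + 0.511219 + 0.511219 = 1.700103

H = 1.7001 bits/symbol


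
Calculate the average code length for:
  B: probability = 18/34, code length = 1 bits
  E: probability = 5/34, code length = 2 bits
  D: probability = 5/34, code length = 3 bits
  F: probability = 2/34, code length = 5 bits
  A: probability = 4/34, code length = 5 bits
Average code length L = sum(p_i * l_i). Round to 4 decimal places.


Weighted contributions p_i * l_i:
  B: (18/34) * 1 = 18/34
  E: (5/34) * 2 = 10/34
  D: (5/34) * 3 = 15/34
  F: (2/34) * 5 = 10/34
  A: (4/34) * 5 = 20/34
Sum = (18 + 10 + 15 + 10 + 20)/34 = 73/34

L = 73/34 = 2.1471 bits/symbol


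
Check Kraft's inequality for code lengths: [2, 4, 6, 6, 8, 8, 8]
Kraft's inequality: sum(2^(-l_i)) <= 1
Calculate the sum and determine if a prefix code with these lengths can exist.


Sum = 2^(-2) + 2^(-4) + 2^(-6) + 2^(-6) + 2^(-8) + 2^(-8) + 2^(-8)
    = 0.25 + 0.0625 + 0.015625 + 0.015625 + 0.00390625 + 0.00390625 + 0.00390625
    = 91/256 = 0.35546875
Since 0.35546875 <= 1, Kraft's inequality IS satisfied.
A prefix code with these lengths CAN exist.

Kraft sum = 0.35546875. Satisfied.


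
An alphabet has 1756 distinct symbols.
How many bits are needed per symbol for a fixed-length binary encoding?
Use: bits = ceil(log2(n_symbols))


log2(1756) = 10.7781
Bracket: 2^10 = 1024 < 1756 <= 2^11 = 2048
So ceil(log2(1756)) = 11

bits = ceil(log2(1756)) = ceil(10.7781) = 11 bits


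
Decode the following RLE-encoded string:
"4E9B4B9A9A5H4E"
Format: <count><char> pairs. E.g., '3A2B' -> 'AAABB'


Expanding each <count><char> pair:
  4E -> 'EEEE'
  9B -> 'BBBBBBBBB'
  4B -> 'BBBB'
  9A -> 'AAAAAAAAA'
  9A -> 'AAAAAAAAA'
  5H -> 'HHHHH'
  4E -> 'EEEE'

Decoded = EEEEBBBBBBBBBBBBBAAAAAAAAAAAAAAAAAAHHHHHEEEE


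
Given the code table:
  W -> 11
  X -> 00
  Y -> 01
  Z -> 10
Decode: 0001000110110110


Decoding:
00 -> X
01 -> Y
00 -> X
01 -> Y
10 -> Z
11 -> W
01 -> Y
10 -> Z


Result: XYXYZWYZ


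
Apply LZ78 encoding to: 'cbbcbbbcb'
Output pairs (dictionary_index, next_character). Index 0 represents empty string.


LZ78 encoding steps:
Dictionary: {0: ''}
Step 1: w='' (idx 0), next='c' -> output (0, 'c'), add 'c' as idx 1
Step 2: w='' (idx 0), next='b' -> output (0, 'b'), add 'b' as idx 2
Step 3: w='b' (idx 2), next='c' -> output (2, 'c'), add 'bc' as idx 3
Step 4: w='b' (idx 2), next='b' -> output (2, 'b'), add 'bb' as idx 4
Step 5: w='bc' (idx 3), next='b' -> output (3, 'b'), add 'bcb' as idx 5


Encoded: [(0, 'c'), (0, 'b'), (2, 'c'), (2, 'b'), (3, 'b')]


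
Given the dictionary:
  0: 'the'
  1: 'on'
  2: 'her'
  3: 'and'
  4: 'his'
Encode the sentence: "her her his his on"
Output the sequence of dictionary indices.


Look up each word in the dictionary:
  'her' -> 2
  'her' -> 2
  'his' -> 4
  'his' -> 4
  'on' -> 1

Encoded: [2, 2, 4, 4, 1]


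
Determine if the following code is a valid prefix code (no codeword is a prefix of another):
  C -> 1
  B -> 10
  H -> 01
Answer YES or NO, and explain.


Checking each pair (does one codeword prefix another?):
  C='1' vs B='10': prefix -- VIOLATION

NO -- this is NOT a valid prefix code. C (1) is a prefix of B (10).


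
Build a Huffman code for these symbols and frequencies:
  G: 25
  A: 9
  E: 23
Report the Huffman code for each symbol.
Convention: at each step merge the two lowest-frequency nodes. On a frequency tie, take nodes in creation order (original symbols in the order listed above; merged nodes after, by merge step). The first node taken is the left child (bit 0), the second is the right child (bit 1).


Huffman tree construction:
Step 1: Merge A(9) + E(23) = 32
Step 2: Merge G(25) + (A+E)(32) = 57
Read each symbol's code off the tree from the root (left child = 0, right child = 1).

Codes:
  G: 0 (length 1)
  A: 10 (length 2)
  E: 11 (length 2)
Average code length: 89/57 = 1.5614 bits/symbol


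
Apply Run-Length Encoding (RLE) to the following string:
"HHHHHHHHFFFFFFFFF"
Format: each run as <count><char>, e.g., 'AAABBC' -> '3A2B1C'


Scanning runs left to right:
  i=0: run of 'H' x 8 -> '8H'
  i=8: run of 'F' x 9 -> '9F'

RLE = 8H9F


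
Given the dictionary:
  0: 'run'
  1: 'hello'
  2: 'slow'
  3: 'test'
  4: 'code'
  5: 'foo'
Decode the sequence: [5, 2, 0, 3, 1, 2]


Look up each index in the dictionary:
  5 -> 'foo'
  2 -> 'slow'
  0 -> 'run'
  3 -> 'test'
  1 -> 'hello'
  2 -> 'slow'

Decoded: "foo slow run test hello slow"


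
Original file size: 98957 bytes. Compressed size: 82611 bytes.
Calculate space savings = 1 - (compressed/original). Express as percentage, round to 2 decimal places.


ratio = compressed/original = 82611/98957 = 0.834817
savings = 1 - ratio = 1 - 0.834817 = 0.165183
as a percentage: 0.165183 * 100 = 16.52%

Space savings = 1 - 82611/98957 = 16.52%


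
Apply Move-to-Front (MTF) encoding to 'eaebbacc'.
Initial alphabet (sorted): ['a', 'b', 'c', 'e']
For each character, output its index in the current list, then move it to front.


MTF encoding:
'e': index 3 in ['a', 'b', 'c', 'e'] -> ['e', 'a', 'b', 'c']
'a': index 1 in ['e', 'a', 'b', 'c'] -> ['a', 'e', 'b', 'c']
'e': index 1 in ['a', 'e', 'b', 'c'] -> ['e', 'a', 'b', 'c']
'b': index 2 in ['e', 'a', 'b', 'c'] -> ['b', 'e', 'a', 'c']
'b': index 0 in ['b', 'e', 'a', 'c'] -> ['b', 'e', 'a', 'c']
'a': index 2 in ['b', 'e', 'a', 'c'] -> ['a', 'b', 'e', 'c']
'c': index 3 in ['a', 'b', 'e', 'c'] -> ['c', 'a', 'b', 'e']
'c': index 0 in ['c', 'a', 'b', 'e'] -> ['c', 'a', 'b', 'e']


Output: [3, 1, 1, 2, 0, 2, 3, 0]


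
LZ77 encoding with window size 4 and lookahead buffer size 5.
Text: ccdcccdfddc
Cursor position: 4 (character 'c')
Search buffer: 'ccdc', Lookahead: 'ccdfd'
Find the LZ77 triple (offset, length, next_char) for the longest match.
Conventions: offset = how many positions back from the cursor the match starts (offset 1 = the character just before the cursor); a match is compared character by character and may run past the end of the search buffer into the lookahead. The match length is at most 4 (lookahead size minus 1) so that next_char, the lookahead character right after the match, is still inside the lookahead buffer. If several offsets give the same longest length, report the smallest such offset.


Try each offset into the search buffer:
  offset=1 (pos 3, char 'c'): match length 2
  offset=2 (pos 2, char 'd'): match length 0
  offset=3 (pos 1, char 'c'): match length 1
  offset=4 (pos 0, char 'c'): match length 3
Longest match has length 3 at offset 4.
next_char = character at position 4 + 3 = 7 -> 'f'

Best match: offset=4, length=3 (matching 'ccd' starting at position 0)
LZ77 triple: (4, 3, 'f')


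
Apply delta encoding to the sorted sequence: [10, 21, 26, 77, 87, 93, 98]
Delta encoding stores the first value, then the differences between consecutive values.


First value: 10
Deltas:
  21 - 10 = 11
  26 - 21 = 5
  77 - 26 = 51
  87 - 77 = 10
  93 - 87 = 6
  98 - 93 = 5


Delta encoded: [10, 11, 5, 51, 10, 6, 5]


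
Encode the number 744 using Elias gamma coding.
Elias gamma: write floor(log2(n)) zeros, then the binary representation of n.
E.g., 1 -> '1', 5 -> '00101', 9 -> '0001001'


num_bits = floor(log2(744)) + 1 = 10
leading_zeros = num_bits - 1 = 9
binary(744) = 1011101000

Elias gamma(744) = '000000000' + '1011101000' = 0000000001011101000 (19 bits)


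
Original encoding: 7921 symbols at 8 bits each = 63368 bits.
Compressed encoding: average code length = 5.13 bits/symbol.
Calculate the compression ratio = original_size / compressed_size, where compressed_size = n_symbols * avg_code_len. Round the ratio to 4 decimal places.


original_size = n_symbols * orig_bits = 7921 * 8 = 63368 bits
compressed_size = n_symbols * avg_code_len = 7921 * 5.13 = 40634.73 bits
ratio = original_size / compressed_size = 63368 / 40634.73 = 1.5595

Compression ratio = 1.5595


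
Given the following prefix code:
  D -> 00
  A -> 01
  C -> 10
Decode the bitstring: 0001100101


Decoding step by step:
Bits 00 -> D
Bits 01 -> A
Bits 10 -> C
Bits 01 -> A
Bits 01 -> A


Decoded message: DACAA


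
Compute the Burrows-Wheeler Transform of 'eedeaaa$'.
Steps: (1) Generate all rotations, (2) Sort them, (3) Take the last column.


Rotations (sorted):
  0: $eedeaaa -> last char: a
  1: a$eedeaa -> last char: a
  2: aa$eedea -> last char: a
  3: aaa$eede -> last char: e
  4: deaaa$ee -> last char: e
  5: eaaa$eed -> last char: d
  6: edeaaa$e -> last char: e
  7: eedeaaa$ -> last char: $


BWT = aaaeede$


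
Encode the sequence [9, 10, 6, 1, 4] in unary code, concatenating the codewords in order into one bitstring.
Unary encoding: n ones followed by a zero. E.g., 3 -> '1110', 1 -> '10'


Encode each number as n ones followed by a terminating 0:
  9 -> 1111111110 (10 bits)
  10 -> 11111111110 (11 bits)
  6 -> 1111110 (7 bits)
  1 -> 10 (2 bits)
  4 -> 11110 (5 bits)
Total length = 10 + 11 + 7 + 2 + 5 = 35 bits.

Unary([9, 10, 6, 1, 4]) = 11111111101111111111011111101011110 (35 bits)


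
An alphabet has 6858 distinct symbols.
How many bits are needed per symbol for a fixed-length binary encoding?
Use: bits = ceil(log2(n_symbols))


log2(6858) = 12.7436
Bracket: 2^12 = 4096 < 6858 <= 2^13 = 8192
So ceil(log2(6858)) = 13

bits = ceil(log2(6858)) = ceil(12.7436) = 13 bits


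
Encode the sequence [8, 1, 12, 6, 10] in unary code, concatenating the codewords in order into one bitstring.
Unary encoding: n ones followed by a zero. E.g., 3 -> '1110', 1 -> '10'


Encode each number as n ones followed by a terminating 0:
  8 -> 111111110 (9 bits)
  1 -> 10 (2 bits)
  12 -> 1111111111110 (13 bits)
  6 -> 1111110 (7 bits)
  10 -> 11111111110 (11 bits)
Total length = 9 + 2 + 13 + 7 + 11 = 42 bits.

Unary([8, 1, 12, 6, 10]) = 111111110101111111111110111111011111111110 (42 bits)
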